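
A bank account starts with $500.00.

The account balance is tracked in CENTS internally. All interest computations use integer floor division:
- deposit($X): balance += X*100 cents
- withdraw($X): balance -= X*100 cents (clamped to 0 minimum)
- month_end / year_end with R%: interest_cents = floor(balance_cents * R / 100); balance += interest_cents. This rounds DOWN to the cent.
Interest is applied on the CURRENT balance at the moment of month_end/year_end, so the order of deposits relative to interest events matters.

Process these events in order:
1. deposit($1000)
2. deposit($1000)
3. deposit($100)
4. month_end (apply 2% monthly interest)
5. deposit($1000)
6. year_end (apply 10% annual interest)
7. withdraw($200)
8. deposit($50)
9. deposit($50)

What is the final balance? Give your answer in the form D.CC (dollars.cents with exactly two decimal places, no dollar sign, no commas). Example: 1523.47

After 1 (deposit($1000)): balance=$1500.00 total_interest=$0.00
After 2 (deposit($1000)): balance=$2500.00 total_interest=$0.00
After 3 (deposit($100)): balance=$2600.00 total_interest=$0.00
After 4 (month_end (apply 2% monthly interest)): balance=$2652.00 total_interest=$52.00
After 5 (deposit($1000)): balance=$3652.00 total_interest=$52.00
After 6 (year_end (apply 10% annual interest)): balance=$4017.20 total_interest=$417.20
After 7 (withdraw($200)): balance=$3817.20 total_interest=$417.20
After 8 (deposit($50)): balance=$3867.20 total_interest=$417.20
After 9 (deposit($50)): balance=$3917.20 total_interest=$417.20

Answer: 3917.20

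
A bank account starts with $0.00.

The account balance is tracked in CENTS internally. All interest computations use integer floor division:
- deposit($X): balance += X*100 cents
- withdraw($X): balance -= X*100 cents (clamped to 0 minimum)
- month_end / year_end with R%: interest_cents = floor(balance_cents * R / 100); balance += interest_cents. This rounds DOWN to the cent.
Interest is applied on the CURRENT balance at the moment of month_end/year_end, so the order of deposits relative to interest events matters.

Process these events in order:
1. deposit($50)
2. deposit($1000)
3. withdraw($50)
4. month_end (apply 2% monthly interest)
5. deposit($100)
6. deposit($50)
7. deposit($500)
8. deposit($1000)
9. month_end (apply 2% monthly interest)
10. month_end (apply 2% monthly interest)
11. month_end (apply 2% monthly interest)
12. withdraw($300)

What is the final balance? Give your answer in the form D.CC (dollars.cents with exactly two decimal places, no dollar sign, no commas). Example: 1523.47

After 1 (deposit($50)): balance=$50.00 total_interest=$0.00
After 2 (deposit($1000)): balance=$1050.00 total_interest=$0.00
After 3 (withdraw($50)): balance=$1000.00 total_interest=$0.00
After 4 (month_end (apply 2% monthly interest)): balance=$1020.00 total_interest=$20.00
After 5 (deposit($100)): balance=$1120.00 total_interest=$20.00
After 6 (deposit($50)): balance=$1170.00 total_interest=$20.00
After 7 (deposit($500)): balance=$1670.00 total_interest=$20.00
After 8 (deposit($1000)): balance=$2670.00 total_interest=$20.00
After 9 (month_end (apply 2% monthly interest)): balance=$2723.40 total_interest=$73.40
After 10 (month_end (apply 2% monthly interest)): balance=$2777.86 total_interest=$127.86
After 11 (month_end (apply 2% monthly interest)): balance=$2833.41 total_interest=$183.41
After 12 (withdraw($300)): balance=$2533.41 total_interest=$183.41

Answer: 2533.41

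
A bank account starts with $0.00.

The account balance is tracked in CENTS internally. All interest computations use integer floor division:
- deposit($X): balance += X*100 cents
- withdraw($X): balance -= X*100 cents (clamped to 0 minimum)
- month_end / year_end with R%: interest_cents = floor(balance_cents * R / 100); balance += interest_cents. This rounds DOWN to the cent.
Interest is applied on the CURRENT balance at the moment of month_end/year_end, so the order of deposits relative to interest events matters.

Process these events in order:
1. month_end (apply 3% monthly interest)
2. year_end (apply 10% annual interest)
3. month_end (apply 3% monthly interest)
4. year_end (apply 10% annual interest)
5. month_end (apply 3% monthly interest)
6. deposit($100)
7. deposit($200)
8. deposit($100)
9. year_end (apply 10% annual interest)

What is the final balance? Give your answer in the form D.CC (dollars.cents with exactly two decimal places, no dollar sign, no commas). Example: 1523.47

Answer: 440.00

Derivation:
After 1 (month_end (apply 3% monthly interest)): balance=$0.00 total_interest=$0.00
After 2 (year_end (apply 10% annual interest)): balance=$0.00 total_interest=$0.00
After 3 (month_end (apply 3% monthly interest)): balance=$0.00 total_interest=$0.00
After 4 (year_end (apply 10% annual interest)): balance=$0.00 total_interest=$0.00
After 5 (month_end (apply 3% monthly interest)): balance=$0.00 total_interest=$0.00
After 6 (deposit($100)): balance=$100.00 total_interest=$0.00
After 7 (deposit($200)): balance=$300.00 total_interest=$0.00
After 8 (deposit($100)): balance=$400.00 total_interest=$0.00
After 9 (year_end (apply 10% annual interest)): balance=$440.00 total_interest=$40.00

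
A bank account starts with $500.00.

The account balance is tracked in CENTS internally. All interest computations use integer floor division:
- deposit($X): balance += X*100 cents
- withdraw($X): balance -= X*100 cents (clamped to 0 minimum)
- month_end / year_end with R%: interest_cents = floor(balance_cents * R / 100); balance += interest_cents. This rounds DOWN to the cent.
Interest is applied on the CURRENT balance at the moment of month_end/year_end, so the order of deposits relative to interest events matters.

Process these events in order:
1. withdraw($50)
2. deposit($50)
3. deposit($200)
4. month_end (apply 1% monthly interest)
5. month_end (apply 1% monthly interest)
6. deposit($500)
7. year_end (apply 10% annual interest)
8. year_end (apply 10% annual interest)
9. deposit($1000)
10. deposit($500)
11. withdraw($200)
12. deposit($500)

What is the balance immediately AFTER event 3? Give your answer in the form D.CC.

After 1 (withdraw($50)): balance=$450.00 total_interest=$0.00
After 2 (deposit($50)): balance=$500.00 total_interest=$0.00
After 3 (deposit($200)): balance=$700.00 total_interest=$0.00

Answer: 700.00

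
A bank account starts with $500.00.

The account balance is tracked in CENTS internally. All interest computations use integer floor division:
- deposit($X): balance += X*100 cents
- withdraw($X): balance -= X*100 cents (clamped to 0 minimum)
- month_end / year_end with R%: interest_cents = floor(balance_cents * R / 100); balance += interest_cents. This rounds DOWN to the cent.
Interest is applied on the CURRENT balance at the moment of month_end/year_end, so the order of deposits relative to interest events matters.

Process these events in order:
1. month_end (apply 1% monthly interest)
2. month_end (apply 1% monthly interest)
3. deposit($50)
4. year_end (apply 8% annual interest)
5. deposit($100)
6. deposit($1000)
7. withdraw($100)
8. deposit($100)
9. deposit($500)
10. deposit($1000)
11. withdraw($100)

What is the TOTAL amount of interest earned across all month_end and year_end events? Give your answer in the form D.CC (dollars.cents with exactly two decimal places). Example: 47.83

After 1 (month_end (apply 1% monthly interest)): balance=$505.00 total_interest=$5.00
After 2 (month_end (apply 1% monthly interest)): balance=$510.05 total_interest=$10.05
After 3 (deposit($50)): balance=$560.05 total_interest=$10.05
After 4 (year_end (apply 8% annual interest)): balance=$604.85 total_interest=$54.85
After 5 (deposit($100)): balance=$704.85 total_interest=$54.85
After 6 (deposit($1000)): balance=$1704.85 total_interest=$54.85
After 7 (withdraw($100)): balance=$1604.85 total_interest=$54.85
After 8 (deposit($100)): balance=$1704.85 total_interest=$54.85
After 9 (deposit($500)): balance=$2204.85 total_interest=$54.85
After 10 (deposit($1000)): balance=$3204.85 total_interest=$54.85
After 11 (withdraw($100)): balance=$3104.85 total_interest=$54.85

Answer: 54.85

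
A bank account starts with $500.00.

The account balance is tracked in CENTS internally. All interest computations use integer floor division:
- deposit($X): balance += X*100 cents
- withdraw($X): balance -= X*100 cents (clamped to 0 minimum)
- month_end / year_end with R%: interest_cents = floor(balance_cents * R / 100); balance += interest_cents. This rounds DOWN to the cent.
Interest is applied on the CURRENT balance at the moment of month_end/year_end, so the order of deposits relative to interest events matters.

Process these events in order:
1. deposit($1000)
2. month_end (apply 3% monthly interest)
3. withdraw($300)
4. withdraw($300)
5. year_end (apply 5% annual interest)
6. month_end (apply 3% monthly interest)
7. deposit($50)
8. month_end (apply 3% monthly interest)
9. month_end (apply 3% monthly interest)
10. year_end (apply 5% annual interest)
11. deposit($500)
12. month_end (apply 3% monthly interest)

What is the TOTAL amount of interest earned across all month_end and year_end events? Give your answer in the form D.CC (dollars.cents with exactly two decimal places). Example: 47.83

Answer: 294.97

Derivation:
After 1 (deposit($1000)): balance=$1500.00 total_interest=$0.00
After 2 (month_end (apply 3% monthly interest)): balance=$1545.00 total_interest=$45.00
After 3 (withdraw($300)): balance=$1245.00 total_interest=$45.00
After 4 (withdraw($300)): balance=$945.00 total_interest=$45.00
After 5 (year_end (apply 5% annual interest)): balance=$992.25 total_interest=$92.25
After 6 (month_end (apply 3% monthly interest)): balance=$1022.01 total_interest=$122.01
After 7 (deposit($50)): balance=$1072.01 total_interest=$122.01
After 8 (month_end (apply 3% monthly interest)): balance=$1104.17 total_interest=$154.17
After 9 (month_end (apply 3% monthly interest)): balance=$1137.29 total_interest=$187.29
After 10 (year_end (apply 5% annual interest)): balance=$1194.15 total_interest=$244.15
After 11 (deposit($500)): balance=$1694.15 total_interest=$244.15
After 12 (month_end (apply 3% monthly interest)): balance=$1744.97 total_interest=$294.97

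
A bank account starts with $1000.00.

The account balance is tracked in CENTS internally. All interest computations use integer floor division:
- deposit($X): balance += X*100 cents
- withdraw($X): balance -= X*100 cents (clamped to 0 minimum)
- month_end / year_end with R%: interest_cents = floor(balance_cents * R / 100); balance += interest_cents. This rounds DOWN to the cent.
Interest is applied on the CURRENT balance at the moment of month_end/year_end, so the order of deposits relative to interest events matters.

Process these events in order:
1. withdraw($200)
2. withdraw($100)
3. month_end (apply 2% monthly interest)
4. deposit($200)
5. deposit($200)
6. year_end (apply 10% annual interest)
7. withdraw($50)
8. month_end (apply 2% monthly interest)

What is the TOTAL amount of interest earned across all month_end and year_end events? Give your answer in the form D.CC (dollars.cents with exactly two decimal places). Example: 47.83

After 1 (withdraw($200)): balance=$800.00 total_interest=$0.00
After 2 (withdraw($100)): balance=$700.00 total_interest=$0.00
After 3 (month_end (apply 2% monthly interest)): balance=$714.00 total_interest=$14.00
After 4 (deposit($200)): balance=$914.00 total_interest=$14.00
After 5 (deposit($200)): balance=$1114.00 total_interest=$14.00
After 6 (year_end (apply 10% annual interest)): balance=$1225.40 total_interest=$125.40
After 7 (withdraw($50)): balance=$1175.40 total_interest=$125.40
After 8 (month_end (apply 2% monthly interest)): balance=$1198.90 total_interest=$148.90

Answer: 148.90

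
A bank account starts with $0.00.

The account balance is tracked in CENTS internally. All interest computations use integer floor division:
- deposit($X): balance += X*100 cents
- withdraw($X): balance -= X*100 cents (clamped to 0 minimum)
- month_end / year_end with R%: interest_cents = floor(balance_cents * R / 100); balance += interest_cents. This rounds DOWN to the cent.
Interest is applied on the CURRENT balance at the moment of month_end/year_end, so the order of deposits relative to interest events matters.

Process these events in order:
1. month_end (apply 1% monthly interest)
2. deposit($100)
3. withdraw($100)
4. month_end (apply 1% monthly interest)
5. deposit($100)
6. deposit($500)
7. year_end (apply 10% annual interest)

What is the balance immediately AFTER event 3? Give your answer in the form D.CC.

Answer: 0.00

Derivation:
After 1 (month_end (apply 1% monthly interest)): balance=$0.00 total_interest=$0.00
After 2 (deposit($100)): balance=$100.00 total_interest=$0.00
After 3 (withdraw($100)): balance=$0.00 total_interest=$0.00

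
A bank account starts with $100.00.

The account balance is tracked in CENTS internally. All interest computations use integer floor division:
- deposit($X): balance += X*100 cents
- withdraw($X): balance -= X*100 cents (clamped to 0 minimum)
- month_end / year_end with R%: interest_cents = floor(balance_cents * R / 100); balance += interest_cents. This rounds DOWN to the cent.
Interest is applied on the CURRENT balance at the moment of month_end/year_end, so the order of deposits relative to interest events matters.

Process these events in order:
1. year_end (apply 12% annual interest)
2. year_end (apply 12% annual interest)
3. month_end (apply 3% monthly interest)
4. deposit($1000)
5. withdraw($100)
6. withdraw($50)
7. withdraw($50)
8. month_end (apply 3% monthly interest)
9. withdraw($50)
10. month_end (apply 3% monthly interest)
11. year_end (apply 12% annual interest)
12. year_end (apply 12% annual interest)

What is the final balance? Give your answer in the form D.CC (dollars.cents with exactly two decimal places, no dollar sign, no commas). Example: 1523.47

After 1 (year_end (apply 12% annual interest)): balance=$112.00 total_interest=$12.00
After 2 (year_end (apply 12% annual interest)): balance=$125.44 total_interest=$25.44
After 3 (month_end (apply 3% monthly interest)): balance=$129.20 total_interest=$29.20
After 4 (deposit($1000)): balance=$1129.20 total_interest=$29.20
After 5 (withdraw($100)): balance=$1029.20 total_interest=$29.20
After 6 (withdraw($50)): balance=$979.20 total_interest=$29.20
After 7 (withdraw($50)): balance=$929.20 total_interest=$29.20
After 8 (month_end (apply 3% monthly interest)): balance=$957.07 total_interest=$57.07
After 9 (withdraw($50)): balance=$907.07 total_interest=$57.07
After 10 (month_end (apply 3% monthly interest)): balance=$934.28 total_interest=$84.28
After 11 (year_end (apply 12% annual interest)): balance=$1046.39 total_interest=$196.39
After 12 (year_end (apply 12% annual interest)): balance=$1171.95 total_interest=$321.95

Answer: 1171.95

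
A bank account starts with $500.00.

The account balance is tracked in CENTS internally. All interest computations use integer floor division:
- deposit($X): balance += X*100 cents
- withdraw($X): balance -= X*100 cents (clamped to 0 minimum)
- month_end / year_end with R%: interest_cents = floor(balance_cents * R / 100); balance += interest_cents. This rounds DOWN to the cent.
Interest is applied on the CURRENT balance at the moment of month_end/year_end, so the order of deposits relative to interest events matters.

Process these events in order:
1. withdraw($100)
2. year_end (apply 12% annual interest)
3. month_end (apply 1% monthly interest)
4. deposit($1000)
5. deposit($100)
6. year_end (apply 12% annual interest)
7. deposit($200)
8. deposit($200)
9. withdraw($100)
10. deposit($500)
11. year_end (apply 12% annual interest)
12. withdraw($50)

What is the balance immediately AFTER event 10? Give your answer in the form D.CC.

Answer: 2538.77

Derivation:
After 1 (withdraw($100)): balance=$400.00 total_interest=$0.00
After 2 (year_end (apply 12% annual interest)): balance=$448.00 total_interest=$48.00
After 3 (month_end (apply 1% monthly interest)): balance=$452.48 total_interest=$52.48
After 4 (deposit($1000)): balance=$1452.48 total_interest=$52.48
After 5 (deposit($100)): balance=$1552.48 total_interest=$52.48
After 6 (year_end (apply 12% annual interest)): balance=$1738.77 total_interest=$238.77
After 7 (deposit($200)): balance=$1938.77 total_interest=$238.77
After 8 (deposit($200)): balance=$2138.77 total_interest=$238.77
After 9 (withdraw($100)): balance=$2038.77 total_interest=$238.77
After 10 (deposit($500)): balance=$2538.77 total_interest=$238.77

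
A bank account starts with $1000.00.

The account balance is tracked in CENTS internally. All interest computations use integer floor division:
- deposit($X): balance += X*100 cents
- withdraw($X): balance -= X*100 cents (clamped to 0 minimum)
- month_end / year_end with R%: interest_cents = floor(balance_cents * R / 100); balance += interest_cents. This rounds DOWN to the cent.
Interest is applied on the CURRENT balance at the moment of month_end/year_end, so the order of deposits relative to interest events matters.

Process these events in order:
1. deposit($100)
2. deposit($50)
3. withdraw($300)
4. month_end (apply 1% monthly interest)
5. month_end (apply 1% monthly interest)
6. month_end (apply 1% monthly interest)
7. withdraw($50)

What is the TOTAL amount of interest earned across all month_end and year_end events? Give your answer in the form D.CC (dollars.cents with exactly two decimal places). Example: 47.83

After 1 (deposit($100)): balance=$1100.00 total_interest=$0.00
After 2 (deposit($50)): balance=$1150.00 total_interest=$0.00
After 3 (withdraw($300)): balance=$850.00 total_interest=$0.00
After 4 (month_end (apply 1% monthly interest)): balance=$858.50 total_interest=$8.50
After 5 (month_end (apply 1% monthly interest)): balance=$867.08 total_interest=$17.08
After 6 (month_end (apply 1% monthly interest)): balance=$875.75 total_interest=$25.75
After 7 (withdraw($50)): balance=$825.75 total_interest=$25.75

Answer: 25.75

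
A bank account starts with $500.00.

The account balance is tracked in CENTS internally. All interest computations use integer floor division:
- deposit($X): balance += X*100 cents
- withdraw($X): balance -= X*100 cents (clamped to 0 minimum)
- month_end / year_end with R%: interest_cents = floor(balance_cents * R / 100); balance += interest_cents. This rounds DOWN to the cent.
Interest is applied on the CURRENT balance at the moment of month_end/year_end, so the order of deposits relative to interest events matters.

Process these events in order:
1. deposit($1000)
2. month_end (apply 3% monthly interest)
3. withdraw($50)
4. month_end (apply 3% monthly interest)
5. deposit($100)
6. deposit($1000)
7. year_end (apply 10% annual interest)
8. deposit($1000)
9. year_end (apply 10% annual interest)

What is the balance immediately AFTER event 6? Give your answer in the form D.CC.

After 1 (deposit($1000)): balance=$1500.00 total_interest=$0.00
After 2 (month_end (apply 3% monthly interest)): balance=$1545.00 total_interest=$45.00
After 3 (withdraw($50)): balance=$1495.00 total_interest=$45.00
After 4 (month_end (apply 3% monthly interest)): balance=$1539.85 total_interest=$89.85
After 5 (deposit($100)): balance=$1639.85 total_interest=$89.85
After 6 (deposit($1000)): balance=$2639.85 total_interest=$89.85

Answer: 2639.85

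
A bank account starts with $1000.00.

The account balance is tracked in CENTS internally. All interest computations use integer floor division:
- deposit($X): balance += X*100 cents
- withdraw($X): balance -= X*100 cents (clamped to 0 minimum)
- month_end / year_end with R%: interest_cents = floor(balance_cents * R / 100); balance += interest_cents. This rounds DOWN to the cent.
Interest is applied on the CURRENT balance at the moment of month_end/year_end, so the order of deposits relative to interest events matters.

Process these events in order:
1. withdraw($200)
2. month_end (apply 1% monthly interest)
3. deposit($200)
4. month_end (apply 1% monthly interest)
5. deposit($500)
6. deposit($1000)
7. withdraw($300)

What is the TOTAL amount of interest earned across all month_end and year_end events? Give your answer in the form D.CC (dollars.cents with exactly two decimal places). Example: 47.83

Answer: 18.08

Derivation:
After 1 (withdraw($200)): balance=$800.00 total_interest=$0.00
After 2 (month_end (apply 1% monthly interest)): balance=$808.00 total_interest=$8.00
After 3 (deposit($200)): balance=$1008.00 total_interest=$8.00
After 4 (month_end (apply 1% monthly interest)): balance=$1018.08 total_interest=$18.08
After 5 (deposit($500)): balance=$1518.08 total_interest=$18.08
After 6 (deposit($1000)): balance=$2518.08 total_interest=$18.08
After 7 (withdraw($300)): balance=$2218.08 total_interest=$18.08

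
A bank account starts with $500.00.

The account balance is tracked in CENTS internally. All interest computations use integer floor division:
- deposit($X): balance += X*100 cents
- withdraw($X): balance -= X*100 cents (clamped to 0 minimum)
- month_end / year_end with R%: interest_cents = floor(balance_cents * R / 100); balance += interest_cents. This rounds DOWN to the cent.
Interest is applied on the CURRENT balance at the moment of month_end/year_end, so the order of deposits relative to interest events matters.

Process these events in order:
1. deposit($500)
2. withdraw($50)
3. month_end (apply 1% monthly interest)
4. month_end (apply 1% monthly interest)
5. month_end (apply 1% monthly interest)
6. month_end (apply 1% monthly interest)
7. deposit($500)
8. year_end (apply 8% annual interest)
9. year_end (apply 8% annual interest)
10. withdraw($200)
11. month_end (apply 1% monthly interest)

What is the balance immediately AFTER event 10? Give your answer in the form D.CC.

Answer: 1536.25

Derivation:
After 1 (deposit($500)): balance=$1000.00 total_interest=$0.00
After 2 (withdraw($50)): balance=$950.00 total_interest=$0.00
After 3 (month_end (apply 1% monthly interest)): balance=$959.50 total_interest=$9.50
After 4 (month_end (apply 1% monthly interest)): balance=$969.09 total_interest=$19.09
After 5 (month_end (apply 1% monthly interest)): balance=$978.78 total_interest=$28.78
After 6 (month_end (apply 1% monthly interest)): balance=$988.56 total_interest=$38.56
After 7 (deposit($500)): balance=$1488.56 total_interest=$38.56
After 8 (year_end (apply 8% annual interest)): balance=$1607.64 total_interest=$157.64
After 9 (year_end (apply 8% annual interest)): balance=$1736.25 total_interest=$286.25
After 10 (withdraw($200)): balance=$1536.25 total_interest=$286.25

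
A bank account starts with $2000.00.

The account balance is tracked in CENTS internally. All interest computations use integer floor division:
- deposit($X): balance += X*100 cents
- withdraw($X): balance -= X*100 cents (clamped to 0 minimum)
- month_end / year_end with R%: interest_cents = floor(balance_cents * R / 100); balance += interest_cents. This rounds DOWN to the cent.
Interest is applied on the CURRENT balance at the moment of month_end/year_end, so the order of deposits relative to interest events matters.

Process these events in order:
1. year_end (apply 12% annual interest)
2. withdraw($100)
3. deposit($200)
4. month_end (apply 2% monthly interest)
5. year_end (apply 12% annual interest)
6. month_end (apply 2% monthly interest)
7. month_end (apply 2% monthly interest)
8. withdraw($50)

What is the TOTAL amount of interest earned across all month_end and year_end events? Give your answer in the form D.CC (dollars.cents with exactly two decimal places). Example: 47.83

Answer: 681.20

Derivation:
After 1 (year_end (apply 12% annual interest)): balance=$2240.00 total_interest=$240.00
After 2 (withdraw($100)): balance=$2140.00 total_interest=$240.00
After 3 (deposit($200)): balance=$2340.00 total_interest=$240.00
After 4 (month_end (apply 2% monthly interest)): balance=$2386.80 total_interest=$286.80
After 5 (year_end (apply 12% annual interest)): balance=$2673.21 total_interest=$573.21
After 6 (month_end (apply 2% monthly interest)): balance=$2726.67 total_interest=$626.67
After 7 (month_end (apply 2% monthly interest)): balance=$2781.20 total_interest=$681.20
After 8 (withdraw($50)): balance=$2731.20 total_interest=$681.20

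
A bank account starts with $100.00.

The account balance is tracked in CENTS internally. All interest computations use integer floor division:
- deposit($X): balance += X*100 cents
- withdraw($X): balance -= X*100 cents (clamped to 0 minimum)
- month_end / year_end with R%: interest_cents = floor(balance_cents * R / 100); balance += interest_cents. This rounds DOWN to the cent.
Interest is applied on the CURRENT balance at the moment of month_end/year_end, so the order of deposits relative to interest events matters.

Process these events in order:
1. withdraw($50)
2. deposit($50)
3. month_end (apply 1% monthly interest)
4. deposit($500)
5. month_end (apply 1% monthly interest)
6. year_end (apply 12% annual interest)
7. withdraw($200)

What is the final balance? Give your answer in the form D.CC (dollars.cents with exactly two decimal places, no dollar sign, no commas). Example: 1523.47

After 1 (withdraw($50)): balance=$50.00 total_interest=$0.00
After 2 (deposit($50)): balance=$100.00 total_interest=$0.00
After 3 (month_end (apply 1% monthly interest)): balance=$101.00 total_interest=$1.00
After 4 (deposit($500)): balance=$601.00 total_interest=$1.00
After 5 (month_end (apply 1% monthly interest)): balance=$607.01 total_interest=$7.01
After 6 (year_end (apply 12% annual interest)): balance=$679.85 total_interest=$79.85
After 7 (withdraw($200)): balance=$479.85 total_interest=$79.85

Answer: 479.85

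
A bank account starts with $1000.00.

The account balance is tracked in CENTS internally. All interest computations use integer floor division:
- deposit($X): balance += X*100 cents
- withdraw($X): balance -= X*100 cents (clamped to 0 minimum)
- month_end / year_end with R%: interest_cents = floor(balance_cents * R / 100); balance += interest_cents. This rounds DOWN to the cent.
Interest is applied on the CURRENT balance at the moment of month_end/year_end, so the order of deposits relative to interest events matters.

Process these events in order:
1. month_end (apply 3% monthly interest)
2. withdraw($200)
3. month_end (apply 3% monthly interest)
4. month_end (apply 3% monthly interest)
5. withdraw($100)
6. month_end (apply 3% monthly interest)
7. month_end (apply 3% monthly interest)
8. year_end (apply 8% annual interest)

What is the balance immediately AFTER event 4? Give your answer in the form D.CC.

After 1 (month_end (apply 3% monthly interest)): balance=$1030.00 total_interest=$30.00
After 2 (withdraw($200)): balance=$830.00 total_interest=$30.00
After 3 (month_end (apply 3% monthly interest)): balance=$854.90 total_interest=$54.90
After 4 (month_end (apply 3% monthly interest)): balance=$880.54 total_interest=$80.54

Answer: 880.54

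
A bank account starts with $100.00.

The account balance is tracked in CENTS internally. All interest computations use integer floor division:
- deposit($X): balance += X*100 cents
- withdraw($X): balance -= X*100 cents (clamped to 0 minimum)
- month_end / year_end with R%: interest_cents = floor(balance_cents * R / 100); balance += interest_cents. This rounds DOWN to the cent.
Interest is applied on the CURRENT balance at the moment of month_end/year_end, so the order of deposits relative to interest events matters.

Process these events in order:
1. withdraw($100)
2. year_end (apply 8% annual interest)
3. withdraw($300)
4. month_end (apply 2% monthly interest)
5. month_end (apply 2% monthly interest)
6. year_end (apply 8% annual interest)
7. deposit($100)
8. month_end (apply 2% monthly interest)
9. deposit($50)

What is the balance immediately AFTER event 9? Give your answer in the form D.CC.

After 1 (withdraw($100)): balance=$0.00 total_interest=$0.00
After 2 (year_end (apply 8% annual interest)): balance=$0.00 total_interest=$0.00
After 3 (withdraw($300)): balance=$0.00 total_interest=$0.00
After 4 (month_end (apply 2% monthly interest)): balance=$0.00 total_interest=$0.00
After 5 (month_end (apply 2% monthly interest)): balance=$0.00 total_interest=$0.00
After 6 (year_end (apply 8% annual interest)): balance=$0.00 total_interest=$0.00
After 7 (deposit($100)): balance=$100.00 total_interest=$0.00
After 8 (month_end (apply 2% monthly interest)): balance=$102.00 total_interest=$2.00
After 9 (deposit($50)): balance=$152.00 total_interest=$2.00

Answer: 152.00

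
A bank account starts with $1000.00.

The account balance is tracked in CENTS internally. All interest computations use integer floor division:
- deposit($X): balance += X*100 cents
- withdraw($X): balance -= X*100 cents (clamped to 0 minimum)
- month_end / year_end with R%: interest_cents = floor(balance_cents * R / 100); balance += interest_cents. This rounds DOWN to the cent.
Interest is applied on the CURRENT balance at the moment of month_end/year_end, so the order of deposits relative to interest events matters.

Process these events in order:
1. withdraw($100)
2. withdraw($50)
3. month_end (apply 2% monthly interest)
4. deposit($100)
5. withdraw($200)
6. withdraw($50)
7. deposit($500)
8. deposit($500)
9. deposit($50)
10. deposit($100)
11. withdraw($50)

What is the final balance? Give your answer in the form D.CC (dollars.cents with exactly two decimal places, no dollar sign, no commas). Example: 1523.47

Answer: 1817.00

Derivation:
After 1 (withdraw($100)): balance=$900.00 total_interest=$0.00
After 2 (withdraw($50)): balance=$850.00 total_interest=$0.00
After 3 (month_end (apply 2% monthly interest)): balance=$867.00 total_interest=$17.00
After 4 (deposit($100)): balance=$967.00 total_interest=$17.00
After 5 (withdraw($200)): balance=$767.00 total_interest=$17.00
After 6 (withdraw($50)): balance=$717.00 total_interest=$17.00
After 7 (deposit($500)): balance=$1217.00 total_interest=$17.00
After 8 (deposit($500)): balance=$1717.00 total_interest=$17.00
After 9 (deposit($50)): balance=$1767.00 total_interest=$17.00
After 10 (deposit($100)): balance=$1867.00 total_interest=$17.00
After 11 (withdraw($50)): balance=$1817.00 total_interest=$17.00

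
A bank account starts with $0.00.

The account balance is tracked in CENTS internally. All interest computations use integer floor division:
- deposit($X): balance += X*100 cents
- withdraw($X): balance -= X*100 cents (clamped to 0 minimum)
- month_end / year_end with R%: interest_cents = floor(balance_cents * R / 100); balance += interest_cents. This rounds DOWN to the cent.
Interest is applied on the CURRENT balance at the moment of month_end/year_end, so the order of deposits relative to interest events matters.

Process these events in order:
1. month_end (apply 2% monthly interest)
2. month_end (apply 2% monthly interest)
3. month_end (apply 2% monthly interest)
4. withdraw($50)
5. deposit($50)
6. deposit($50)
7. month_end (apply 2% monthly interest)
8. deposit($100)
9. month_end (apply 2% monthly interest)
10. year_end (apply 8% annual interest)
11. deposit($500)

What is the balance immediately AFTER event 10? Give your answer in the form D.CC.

Answer: 222.52

Derivation:
After 1 (month_end (apply 2% monthly interest)): balance=$0.00 total_interest=$0.00
After 2 (month_end (apply 2% monthly interest)): balance=$0.00 total_interest=$0.00
After 3 (month_end (apply 2% monthly interest)): balance=$0.00 total_interest=$0.00
After 4 (withdraw($50)): balance=$0.00 total_interest=$0.00
After 5 (deposit($50)): balance=$50.00 total_interest=$0.00
After 6 (deposit($50)): balance=$100.00 total_interest=$0.00
After 7 (month_end (apply 2% monthly interest)): balance=$102.00 total_interest=$2.00
After 8 (deposit($100)): balance=$202.00 total_interest=$2.00
After 9 (month_end (apply 2% monthly interest)): balance=$206.04 total_interest=$6.04
After 10 (year_end (apply 8% annual interest)): balance=$222.52 total_interest=$22.52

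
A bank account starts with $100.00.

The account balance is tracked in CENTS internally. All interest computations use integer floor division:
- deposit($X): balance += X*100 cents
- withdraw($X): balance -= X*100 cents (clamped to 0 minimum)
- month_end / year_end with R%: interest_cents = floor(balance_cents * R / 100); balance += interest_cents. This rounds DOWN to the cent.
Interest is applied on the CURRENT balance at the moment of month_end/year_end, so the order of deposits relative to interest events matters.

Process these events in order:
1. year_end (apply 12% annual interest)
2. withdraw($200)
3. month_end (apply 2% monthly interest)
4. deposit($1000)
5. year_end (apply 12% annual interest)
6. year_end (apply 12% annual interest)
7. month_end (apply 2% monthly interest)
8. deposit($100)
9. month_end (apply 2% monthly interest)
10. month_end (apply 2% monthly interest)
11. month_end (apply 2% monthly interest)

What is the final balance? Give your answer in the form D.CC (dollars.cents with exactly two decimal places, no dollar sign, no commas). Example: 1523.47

Answer: 1463.90

Derivation:
After 1 (year_end (apply 12% annual interest)): balance=$112.00 total_interest=$12.00
After 2 (withdraw($200)): balance=$0.00 total_interest=$12.00
After 3 (month_end (apply 2% monthly interest)): balance=$0.00 total_interest=$12.00
After 4 (deposit($1000)): balance=$1000.00 total_interest=$12.00
After 5 (year_end (apply 12% annual interest)): balance=$1120.00 total_interest=$132.00
After 6 (year_end (apply 12% annual interest)): balance=$1254.40 total_interest=$266.40
After 7 (month_end (apply 2% monthly interest)): balance=$1279.48 total_interest=$291.48
After 8 (deposit($100)): balance=$1379.48 total_interest=$291.48
After 9 (month_end (apply 2% monthly interest)): balance=$1407.06 total_interest=$319.06
After 10 (month_end (apply 2% monthly interest)): balance=$1435.20 total_interest=$347.20
After 11 (month_end (apply 2% monthly interest)): balance=$1463.90 total_interest=$375.90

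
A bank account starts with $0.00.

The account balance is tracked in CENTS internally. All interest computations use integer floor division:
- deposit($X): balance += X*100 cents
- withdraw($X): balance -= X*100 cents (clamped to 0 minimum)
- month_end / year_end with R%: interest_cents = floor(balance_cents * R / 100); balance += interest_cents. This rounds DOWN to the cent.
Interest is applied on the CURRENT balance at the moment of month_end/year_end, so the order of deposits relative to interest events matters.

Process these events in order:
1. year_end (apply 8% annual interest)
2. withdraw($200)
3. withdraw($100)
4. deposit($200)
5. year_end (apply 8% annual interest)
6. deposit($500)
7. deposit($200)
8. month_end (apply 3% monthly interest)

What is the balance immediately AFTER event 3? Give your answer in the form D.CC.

Answer: 0.00

Derivation:
After 1 (year_end (apply 8% annual interest)): balance=$0.00 total_interest=$0.00
After 2 (withdraw($200)): balance=$0.00 total_interest=$0.00
After 3 (withdraw($100)): balance=$0.00 total_interest=$0.00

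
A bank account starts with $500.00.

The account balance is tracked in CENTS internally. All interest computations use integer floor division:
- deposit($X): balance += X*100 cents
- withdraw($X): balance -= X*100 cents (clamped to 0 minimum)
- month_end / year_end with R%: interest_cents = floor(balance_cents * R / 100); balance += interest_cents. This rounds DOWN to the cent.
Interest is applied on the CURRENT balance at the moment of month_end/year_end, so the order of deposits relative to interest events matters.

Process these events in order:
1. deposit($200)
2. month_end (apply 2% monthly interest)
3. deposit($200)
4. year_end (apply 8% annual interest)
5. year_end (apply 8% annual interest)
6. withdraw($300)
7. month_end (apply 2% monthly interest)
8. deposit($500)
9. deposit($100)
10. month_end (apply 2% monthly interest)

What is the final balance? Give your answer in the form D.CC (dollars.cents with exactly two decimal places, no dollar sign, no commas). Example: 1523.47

After 1 (deposit($200)): balance=$700.00 total_interest=$0.00
After 2 (month_end (apply 2% monthly interest)): balance=$714.00 total_interest=$14.00
After 3 (deposit($200)): balance=$914.00 total_interest=$14.00
After 4 (year_end (apply 8% annual interest)): balance=$987.12 total_interest=$87.12
After 5 (year_end (apply 8% annual interest)): balance=$1066.08 total_interest=$166.08
After 6 (withdraw($300)): balance=$766.08 total_interest=$166.08
After 7 (month_end (apply 2% monthly interest)): balance=$781.40 total_interest=$181.40
After 8 (deposit($500)): balance=$1281.40 total_interest=$181.40
After 9 (deposit($100)): balance=$1381.40 total_interest=$181.40
After 10 (month_end (apply 2% monthly interest)): balance=$1409.02 total_interest=$209.02

Answer: 1409.02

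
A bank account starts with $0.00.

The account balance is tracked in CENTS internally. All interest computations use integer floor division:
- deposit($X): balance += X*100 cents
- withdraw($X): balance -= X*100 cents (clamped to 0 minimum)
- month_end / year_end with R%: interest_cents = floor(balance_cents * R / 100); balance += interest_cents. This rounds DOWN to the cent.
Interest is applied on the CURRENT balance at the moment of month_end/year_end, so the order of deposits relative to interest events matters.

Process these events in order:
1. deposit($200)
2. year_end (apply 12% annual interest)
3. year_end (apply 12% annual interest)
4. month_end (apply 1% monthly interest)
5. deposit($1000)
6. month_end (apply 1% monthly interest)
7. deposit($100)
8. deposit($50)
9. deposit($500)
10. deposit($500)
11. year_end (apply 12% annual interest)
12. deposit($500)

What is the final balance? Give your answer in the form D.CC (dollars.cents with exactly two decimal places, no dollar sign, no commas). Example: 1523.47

Answer: 3205.81

Derivation:
After 1 (deposit($200)): balance=$200.00 total_interest=$0.00
After 2 (year_end (apply 12% annual interest)): balance=$224.00 total_interest=$24.00
After 3 (year_end (apply 12% annual interest)): balance=$250.88 total_interest=$50.88
After 4 (month_end (apply 1% monthly interest)): balance=$253.38 total_interest=$53.38
After 5 (deposit($1000)): balance=$1253.38 total_interest=$53.38
After 6 (month_end (apply 1% monthly interest)): balance=$1265.91 total_interest=$65.91
After 7 (deposit($100)): balance=$1365.91 total_interest=$65.91
After 8 (deposit($50)): balance=$1415.91 total_interest=$65.91
After 9 (deposit($500)): balance=$1915.91 total_interest=$65.91
After 10 (deposit($500)): balance=$2415.91 total_interest=$65.91
After 11 (year_end (apply 12% annual interest)): balance=$2705.81 total_interest=$355.81
After 12 (deposit($500)): balance=$3205.81 total_interest=$355.81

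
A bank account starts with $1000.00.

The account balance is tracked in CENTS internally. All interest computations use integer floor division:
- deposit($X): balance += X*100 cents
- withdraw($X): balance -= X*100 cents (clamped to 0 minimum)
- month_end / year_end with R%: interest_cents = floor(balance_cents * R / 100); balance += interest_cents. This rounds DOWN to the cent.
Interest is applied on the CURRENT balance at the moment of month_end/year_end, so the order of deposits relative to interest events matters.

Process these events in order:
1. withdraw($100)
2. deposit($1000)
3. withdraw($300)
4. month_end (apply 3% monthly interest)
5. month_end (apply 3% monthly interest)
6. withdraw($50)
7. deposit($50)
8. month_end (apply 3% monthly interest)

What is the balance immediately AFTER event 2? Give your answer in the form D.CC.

Answer: 1900.00

Derivation:
After 1 (withdraw($100)): balance=$900.00 total_interest=$0.00
After 2 (deposit($1000)): balance=$1900.00 total_interest=$0.00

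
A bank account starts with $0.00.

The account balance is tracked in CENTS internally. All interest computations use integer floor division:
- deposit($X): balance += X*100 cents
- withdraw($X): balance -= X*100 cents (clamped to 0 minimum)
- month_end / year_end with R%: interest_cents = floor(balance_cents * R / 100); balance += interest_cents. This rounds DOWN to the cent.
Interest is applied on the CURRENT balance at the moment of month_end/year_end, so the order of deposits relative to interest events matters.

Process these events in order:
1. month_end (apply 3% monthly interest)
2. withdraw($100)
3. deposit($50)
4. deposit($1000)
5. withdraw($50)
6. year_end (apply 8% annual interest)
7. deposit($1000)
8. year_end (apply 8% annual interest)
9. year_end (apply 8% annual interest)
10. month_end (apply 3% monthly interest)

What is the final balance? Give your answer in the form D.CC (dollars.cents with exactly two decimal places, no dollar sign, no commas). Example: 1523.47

Answer: 2498.89

Derivation:
After 1 (month_end (apply 3% monthly interest)): balance=$0.00 total_interest=$0.00
After 2 (withdraw($100)): balance=$0.00 total_interest=$0.00
After 3 (deposit($50)): balance=$50.00 total_interest=$0.00
After 4 (deposit($1000)): balance=$1050.00 total_interest=$0.00
After 5 (withdraw($50)): balance=$1000.00 total_interest=$0.00
After 6 (year_end (apply 8% annual interest)): balance=$1080.00 total_interest=$80.00
After 7 (deposit($1000)): balance=$2080.00 total_interest=$80.00
After 8 (year_end (apply 8% annual interest)): balance=$2246.40 total_interest=$246.40
After 9 (year_end (apply 8% annual interest)): balance=$2426.11 total_interest=$426.11
After 10 (month_end (apply 3% monthly interest)): balance=$2498.89 total_interest=$498.89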